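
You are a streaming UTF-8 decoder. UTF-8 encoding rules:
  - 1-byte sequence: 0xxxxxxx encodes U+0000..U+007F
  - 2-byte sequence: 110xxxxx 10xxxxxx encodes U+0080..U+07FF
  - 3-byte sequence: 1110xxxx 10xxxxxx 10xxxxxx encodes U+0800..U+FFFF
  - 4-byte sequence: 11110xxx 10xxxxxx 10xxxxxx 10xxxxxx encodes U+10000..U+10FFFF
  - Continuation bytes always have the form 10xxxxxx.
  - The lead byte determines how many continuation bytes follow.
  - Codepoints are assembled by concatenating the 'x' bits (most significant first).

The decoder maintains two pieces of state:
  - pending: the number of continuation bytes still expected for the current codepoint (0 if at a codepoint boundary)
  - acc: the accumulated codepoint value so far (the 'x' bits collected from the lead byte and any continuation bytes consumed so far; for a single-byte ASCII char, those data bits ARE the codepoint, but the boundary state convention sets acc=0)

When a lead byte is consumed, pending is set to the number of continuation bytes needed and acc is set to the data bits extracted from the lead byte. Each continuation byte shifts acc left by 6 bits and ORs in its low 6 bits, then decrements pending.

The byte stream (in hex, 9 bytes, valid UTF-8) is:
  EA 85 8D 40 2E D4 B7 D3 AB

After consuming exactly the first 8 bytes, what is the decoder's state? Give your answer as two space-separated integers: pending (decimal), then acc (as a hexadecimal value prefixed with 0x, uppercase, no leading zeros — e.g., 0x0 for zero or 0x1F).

Answer: 1 0x13

Derivation:
Byte[0]=EA: 3-byte lead. pending=2, acc=0xA
Byte[1]=85: continuation. acc=(acc<<6)|0x05=0x285, pending=1
Byte[2]=8D: continuation. acc=(acc<<6)|0x0D=0xA14D, pending=0
Byte[3]=40: 1-byte. pending=0, acc=0x0
Byte[4]=2E: 1-byte. pending=0, acc=0x0
Byte[5]=D4: 2-byte lead. pending=1, acc=0x14
Byte[6]=B7: continuation. acc=(acc<<6)|0x37=0x537, pending=0
Byte[7]=D3: 2-byte lead. pending=1, acc=0x13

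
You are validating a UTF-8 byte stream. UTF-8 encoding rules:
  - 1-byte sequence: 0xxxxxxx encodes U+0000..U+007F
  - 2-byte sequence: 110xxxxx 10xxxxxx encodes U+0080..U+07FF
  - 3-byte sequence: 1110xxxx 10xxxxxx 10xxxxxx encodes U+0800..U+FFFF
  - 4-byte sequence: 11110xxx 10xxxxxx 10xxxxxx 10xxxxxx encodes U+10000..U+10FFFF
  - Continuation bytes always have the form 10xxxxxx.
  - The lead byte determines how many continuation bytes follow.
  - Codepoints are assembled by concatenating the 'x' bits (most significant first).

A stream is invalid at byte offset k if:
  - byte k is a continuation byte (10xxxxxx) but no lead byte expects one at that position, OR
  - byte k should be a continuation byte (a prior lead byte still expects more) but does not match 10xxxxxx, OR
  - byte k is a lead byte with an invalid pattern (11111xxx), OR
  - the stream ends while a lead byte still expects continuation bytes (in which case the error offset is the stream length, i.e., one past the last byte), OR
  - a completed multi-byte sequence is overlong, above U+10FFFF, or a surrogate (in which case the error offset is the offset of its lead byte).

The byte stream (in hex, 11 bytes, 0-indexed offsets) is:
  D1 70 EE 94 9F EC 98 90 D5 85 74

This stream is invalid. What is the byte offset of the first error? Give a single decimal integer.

Byte[0]=D1: 2-byte lead, need 1 cont bytes. acc=0x11
Byte[1]=70: expected 10xxxxxx continuation. INVALID

Answer: 1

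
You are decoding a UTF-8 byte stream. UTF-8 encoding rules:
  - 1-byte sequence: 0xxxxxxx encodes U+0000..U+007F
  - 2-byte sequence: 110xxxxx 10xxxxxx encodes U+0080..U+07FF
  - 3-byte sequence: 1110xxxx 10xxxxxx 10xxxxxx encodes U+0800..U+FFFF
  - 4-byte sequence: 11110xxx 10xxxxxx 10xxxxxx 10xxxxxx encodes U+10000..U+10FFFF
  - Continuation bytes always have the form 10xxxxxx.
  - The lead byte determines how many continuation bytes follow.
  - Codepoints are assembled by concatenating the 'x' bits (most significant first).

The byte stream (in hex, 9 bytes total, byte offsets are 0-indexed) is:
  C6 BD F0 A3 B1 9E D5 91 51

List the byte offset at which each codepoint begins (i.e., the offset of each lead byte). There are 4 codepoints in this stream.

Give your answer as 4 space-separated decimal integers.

Byte[0]=C6: 2-byte lead, need 1 cont bytes. acc=0x6
Byte[1]=BD: continuation. acc=(acc<<6)|0x3D=0x1BD
Completed: cp=U+01BD (starts at byte 0)
Byte[2]=F0: 4-byte lead, need 3 cont bytes. acc=0x0
Byte[3]=A3: continuation. acc=(acc<<6)|0x23=0x23
Byte[4]=B1: continuation. acc=(acc<<6)|0x31=0x8F1
Byte[5]=9E: continuation. acc=(acc<<6)|0x1E=0x23C5E
Completed: cp=U+23C5E (starts at byte 2)
Byte[6]=D5: 2-byte lead, need 1 cont bytes. acc=0x15
Byte[7]=91: continuation. acc=(acc<<6)|0x11=0x551
Completed: cp=U+0551 (starts at byte 6)
Byte[8]=51: 1-byte ASCII. cp=U+0051

Answer: 0 2 6 8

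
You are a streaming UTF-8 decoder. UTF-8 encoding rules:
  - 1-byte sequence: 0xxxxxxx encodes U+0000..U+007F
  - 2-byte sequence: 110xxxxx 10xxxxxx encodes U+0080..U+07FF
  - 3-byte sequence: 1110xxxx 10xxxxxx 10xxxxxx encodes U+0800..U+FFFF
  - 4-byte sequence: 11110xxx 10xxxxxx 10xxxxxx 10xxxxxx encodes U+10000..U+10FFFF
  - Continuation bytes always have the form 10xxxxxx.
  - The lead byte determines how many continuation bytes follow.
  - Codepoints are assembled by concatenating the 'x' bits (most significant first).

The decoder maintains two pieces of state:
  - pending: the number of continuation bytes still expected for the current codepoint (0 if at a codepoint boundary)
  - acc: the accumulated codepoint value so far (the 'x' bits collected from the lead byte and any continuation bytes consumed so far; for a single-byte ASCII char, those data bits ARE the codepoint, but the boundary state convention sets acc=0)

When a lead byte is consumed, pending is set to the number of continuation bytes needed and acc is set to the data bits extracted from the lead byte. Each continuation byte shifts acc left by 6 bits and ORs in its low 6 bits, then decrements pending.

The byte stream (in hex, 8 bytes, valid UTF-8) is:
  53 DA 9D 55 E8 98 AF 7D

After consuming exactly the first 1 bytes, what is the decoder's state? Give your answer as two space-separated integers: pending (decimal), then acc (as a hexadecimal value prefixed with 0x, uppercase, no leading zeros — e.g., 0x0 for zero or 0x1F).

Byte[0]=53: 1-byte. pending=0, acc=0x0

Answer: 0 0x0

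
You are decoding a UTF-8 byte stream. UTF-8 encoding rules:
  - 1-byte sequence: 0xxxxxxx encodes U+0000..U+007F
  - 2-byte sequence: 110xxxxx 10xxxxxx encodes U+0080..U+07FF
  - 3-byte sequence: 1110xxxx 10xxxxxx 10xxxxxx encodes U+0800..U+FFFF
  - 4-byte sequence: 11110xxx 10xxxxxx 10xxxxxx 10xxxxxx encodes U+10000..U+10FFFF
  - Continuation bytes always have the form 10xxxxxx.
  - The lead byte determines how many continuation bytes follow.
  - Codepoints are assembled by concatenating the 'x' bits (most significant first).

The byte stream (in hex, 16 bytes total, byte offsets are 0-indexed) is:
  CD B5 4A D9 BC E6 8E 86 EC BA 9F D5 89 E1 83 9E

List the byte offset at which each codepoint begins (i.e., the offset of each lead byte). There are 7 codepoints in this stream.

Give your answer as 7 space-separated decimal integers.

Answer: 0 2 3 5 8 11 13

Derivation:
Byte[0]=CD: 2-byte lead, need 1 cont bytes. acc=0xD
Byte[1]=B5: continuation. acc=(acc<<6)|0x35=0x375
Completed: cp=U+0375 (starts at byte 0)
Byte[2]=4A: 1-byte ASCII. cp=U+004A
Byte[3]=D9: 2-byte lead, need 1 cont bytes. acc=0x19
Byte[4]=BC: continuation. acc=(acc<<6)|0x3C=0x67C
Completed: cp=U+067C (starts at byte 3)
Byte[5]=E6: 3-byte lead, need 2 cont bytes. acc=0x6
Byte[6]=8E: continuation. acc=(acc<<6)|0x0E=0x18E
Byte[7]=86: continuation. acc=(acc<<6)|0x06=0x6386
Completed: cp=U+6386 (starts at byte 5)
Byte[8]=EC: 3-byte lead, need 2 cont bytes. acc=0xC
Byte[9]=BA: continuation. acc=(acc<<6)|0x3A=0x33A
Byte[10]=9F: continuation. acc=(acc<<6)|0x1F=0xCE9F
Completed: cp=U+CE9F (starts at byte 8)
Byte[11]=D5: 2-byte lead, need 1 cont bytes. acc=0x15
Byte[12]=89: continuation. acc=(acc<<6)|0x09=0x549
Completed: cp=U+0549 (starts at byte 11)
Byte[13]=E1: 3-byte lead, need 2 cont bytes. acc=0x1
Byte[14]=83: continuation. acc=(acc<<6)|0x03=0x43
Byte[15]=9E: continuation. acc=(acc<<6)|0x1E=0x10DE
Completed: cp=U+10DE (starts at byte 13)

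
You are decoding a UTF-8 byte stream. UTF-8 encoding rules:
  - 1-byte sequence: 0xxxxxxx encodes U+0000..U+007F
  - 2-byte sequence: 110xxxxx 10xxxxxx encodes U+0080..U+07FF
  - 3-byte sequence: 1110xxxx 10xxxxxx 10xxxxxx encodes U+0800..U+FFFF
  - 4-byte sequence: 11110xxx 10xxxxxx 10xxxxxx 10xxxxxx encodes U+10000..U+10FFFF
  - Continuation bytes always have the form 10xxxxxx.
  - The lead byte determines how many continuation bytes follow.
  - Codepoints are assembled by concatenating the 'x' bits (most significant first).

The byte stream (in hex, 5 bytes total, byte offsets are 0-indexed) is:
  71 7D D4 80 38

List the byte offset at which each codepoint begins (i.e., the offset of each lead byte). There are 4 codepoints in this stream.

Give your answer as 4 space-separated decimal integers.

Byte[0]=71: 1-byte ASCII. cp=U+0071
Byte[1]=7D: 1-byte ASCII. cp=U+007D
Byte[2]=D4: 2-byte lead, need 1 cont bytes. acc=0x14
Byte[3]=80: continuation. acc=(acc<<6)|0x00=0x500
Completed: cp=U+0500 (starts at byte 2)
Byte[4]=38: 1-byte ASCII. cp=U+0038

Answer: 0 1 2 4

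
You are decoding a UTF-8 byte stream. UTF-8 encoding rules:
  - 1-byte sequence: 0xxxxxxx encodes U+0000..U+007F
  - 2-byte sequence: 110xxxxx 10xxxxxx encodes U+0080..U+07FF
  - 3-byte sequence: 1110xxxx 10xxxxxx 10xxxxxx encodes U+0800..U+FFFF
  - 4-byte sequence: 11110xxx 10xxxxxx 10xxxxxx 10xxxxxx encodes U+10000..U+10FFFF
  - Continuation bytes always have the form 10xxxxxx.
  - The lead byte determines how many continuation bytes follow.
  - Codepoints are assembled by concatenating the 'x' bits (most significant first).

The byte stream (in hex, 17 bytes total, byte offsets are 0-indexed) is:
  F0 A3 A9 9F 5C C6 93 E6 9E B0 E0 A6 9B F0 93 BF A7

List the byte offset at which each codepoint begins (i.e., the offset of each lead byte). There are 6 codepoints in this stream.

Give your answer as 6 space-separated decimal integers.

Byte[0]=F0: 4-byte lead, need 3 cont bytes. acc=0x0
Byte[1]=A3: continuation. acc=(acc<<6)|0x23=0x23
Byte[2]=A9: continuation. acc=(acc<<6)|0x29=0x8E9
Byte[3]=9F: continuation. acc=(acc<<6)|0x1F=0x23A5F
Completed: cp=U+23A5F (starts at byte 0)
Byte[4]=5C: 1-byte ASCII. cp=U+005C
Byte[5]=C6: 2-byte lead, need 1 cont bytes. acc=0x6
Byte[6]=93: continuation. acc=(acc<<6)|0x13=0x193
Completed: cp=U+0193 (starts at byte 5)
Byte[7]=E6: 3-byte lead, need 2 cont bytes. acc=0x6
Byte[8]=9E: continuation. acc=(acc<<6)|0x1E=0x19E
Byte[9]=B0: continuation. acc=(acc<<6)|0x30=0x67B0
Completed: cp=U+67B0 (starts at byte 7)
Byte[10]=E0: 3-byte lead, need 2 cont bytes. acc=0x0
Byte[11]=A6: continuation. acc=(acc<<6)|0x26=0x26
Byte[12]=9B: continuation. acc=(acc<<6)|0x1B=0x99B
Completed: cp=U+099B (starts at byte 10)
Byte[13]=F0: 4-byte lead, need 3 cont bytes. acc=0x0
Byte[14]=93: continuation. acc=(acc<<6)|0x13=0x13
Byte[15]=BF: continuation. acc=(acc<<6)|0x3F=0x4FF
Byte[16]=A7: continuation. acc=(acc<<6)|0x27=0x13FE7
Completed: cp=U+13FE7 (starts at byte 13)

Answer: 0 4 5 7 10 13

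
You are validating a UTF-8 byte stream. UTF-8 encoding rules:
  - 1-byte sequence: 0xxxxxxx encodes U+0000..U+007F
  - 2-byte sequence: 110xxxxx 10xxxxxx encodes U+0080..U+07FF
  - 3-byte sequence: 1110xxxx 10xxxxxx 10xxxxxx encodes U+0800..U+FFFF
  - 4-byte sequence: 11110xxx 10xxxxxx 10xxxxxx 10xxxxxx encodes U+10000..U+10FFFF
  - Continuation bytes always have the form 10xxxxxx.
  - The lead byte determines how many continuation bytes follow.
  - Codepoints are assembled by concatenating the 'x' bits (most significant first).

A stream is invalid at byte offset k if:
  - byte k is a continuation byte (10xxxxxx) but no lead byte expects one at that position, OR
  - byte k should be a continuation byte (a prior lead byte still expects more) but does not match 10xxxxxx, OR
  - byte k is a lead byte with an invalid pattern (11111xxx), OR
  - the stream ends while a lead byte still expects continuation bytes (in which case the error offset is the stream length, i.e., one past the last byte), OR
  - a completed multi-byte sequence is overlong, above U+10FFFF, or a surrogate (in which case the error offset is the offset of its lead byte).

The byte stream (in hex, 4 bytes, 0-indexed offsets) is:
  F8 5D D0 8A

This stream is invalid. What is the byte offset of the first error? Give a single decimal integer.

Byte[0]=F8: INVALID lead byte (not 0xxx/110x/1110/11110)

Answer: 0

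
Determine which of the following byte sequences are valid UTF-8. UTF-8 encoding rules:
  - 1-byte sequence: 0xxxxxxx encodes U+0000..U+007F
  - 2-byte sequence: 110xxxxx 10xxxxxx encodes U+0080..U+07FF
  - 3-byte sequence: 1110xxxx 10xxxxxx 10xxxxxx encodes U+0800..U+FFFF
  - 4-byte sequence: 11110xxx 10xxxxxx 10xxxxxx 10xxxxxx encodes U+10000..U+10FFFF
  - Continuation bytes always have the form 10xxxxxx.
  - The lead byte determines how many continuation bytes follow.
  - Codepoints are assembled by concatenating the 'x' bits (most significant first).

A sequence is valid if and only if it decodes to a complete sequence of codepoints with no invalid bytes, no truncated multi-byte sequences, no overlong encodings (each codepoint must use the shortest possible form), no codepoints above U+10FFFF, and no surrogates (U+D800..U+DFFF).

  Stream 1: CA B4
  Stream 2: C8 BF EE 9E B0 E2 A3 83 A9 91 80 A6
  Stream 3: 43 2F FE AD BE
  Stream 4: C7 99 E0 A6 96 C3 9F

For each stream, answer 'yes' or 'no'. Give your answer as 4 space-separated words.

Answer: yes no no yes

Derivation:
Stream 1: decodes cleanly. VALID
Stream 2: error at byte offset 8. INVALID
Stream 3: error at byte offset 2. INVALID
Stream 4: decodes cleanly. VALID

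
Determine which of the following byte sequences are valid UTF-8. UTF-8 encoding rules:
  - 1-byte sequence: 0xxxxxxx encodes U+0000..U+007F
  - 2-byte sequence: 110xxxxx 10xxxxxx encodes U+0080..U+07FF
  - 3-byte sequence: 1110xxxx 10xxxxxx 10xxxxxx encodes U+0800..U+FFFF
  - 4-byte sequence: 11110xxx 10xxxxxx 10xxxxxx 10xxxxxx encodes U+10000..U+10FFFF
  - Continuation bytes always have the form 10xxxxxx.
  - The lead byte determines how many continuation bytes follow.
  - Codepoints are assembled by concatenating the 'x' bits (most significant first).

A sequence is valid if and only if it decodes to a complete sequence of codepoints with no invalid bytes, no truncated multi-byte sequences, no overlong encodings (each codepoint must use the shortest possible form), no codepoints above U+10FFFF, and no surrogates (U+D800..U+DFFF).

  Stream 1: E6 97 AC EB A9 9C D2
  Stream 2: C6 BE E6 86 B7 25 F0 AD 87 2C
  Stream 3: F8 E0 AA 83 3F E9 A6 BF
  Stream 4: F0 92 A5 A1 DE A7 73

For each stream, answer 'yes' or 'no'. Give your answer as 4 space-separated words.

Answer: no no no yes

Derivation:
Stream 1: error at byte offset 7. INVALID
Stream 2: error at byte offset 9. INVALID
Stream 3: error at byte offset 0. INVALID
Stream 4: decodes cleanly. VALID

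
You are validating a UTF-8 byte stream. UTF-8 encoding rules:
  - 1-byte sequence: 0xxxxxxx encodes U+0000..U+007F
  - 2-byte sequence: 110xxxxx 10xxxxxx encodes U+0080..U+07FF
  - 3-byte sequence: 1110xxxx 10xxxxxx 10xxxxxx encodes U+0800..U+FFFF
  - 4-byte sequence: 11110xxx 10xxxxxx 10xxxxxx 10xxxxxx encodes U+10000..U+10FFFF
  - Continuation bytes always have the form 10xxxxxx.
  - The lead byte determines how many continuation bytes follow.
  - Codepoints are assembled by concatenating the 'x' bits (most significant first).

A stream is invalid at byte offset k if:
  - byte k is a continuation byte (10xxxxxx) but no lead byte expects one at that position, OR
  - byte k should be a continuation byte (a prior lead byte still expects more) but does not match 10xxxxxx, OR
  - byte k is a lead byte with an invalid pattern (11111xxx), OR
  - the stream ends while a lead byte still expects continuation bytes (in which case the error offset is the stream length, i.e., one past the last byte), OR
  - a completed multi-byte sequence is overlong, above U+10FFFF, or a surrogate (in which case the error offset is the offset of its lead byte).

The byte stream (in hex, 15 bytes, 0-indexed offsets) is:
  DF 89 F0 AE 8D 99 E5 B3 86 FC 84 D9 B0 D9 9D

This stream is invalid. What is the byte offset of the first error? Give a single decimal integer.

Byte[0]=DF: 2-byte lead, need 1 cont bytes. acc=0x1F
Byte[1]=89: continuation. acc=(acc<<6)|0x09=0x7C9
Completed: cp=U+07C9 (starts at byte 0)
Byte[2]=F0: 4-byte lead, need 3 cont bytes. acc=0x0
Byte[3]=AE: continuation. acc=(acc<<6)|0x2E=0x2E
Byte[4]=8D: continuation. acc=(acc<<6)|0x0D=0xB8D
Byte[5]=99: continuation. acc=(acc<<6)|0x19=0x2E359
Completed: cp=U+2E359 (starts at byte 2)
Byte[6]=E5: 3-byte lead, need 2 cont bytes. acc=0x5
Byte[7]=B3: continuation. acc=(acc<<6)|0x33=0x173
Byte[8]=86: continuation. acc=(acc<<6)|0x06=0x5CC6
Completed: cp=U+5CC6 (starts at byte 6)
Byte[9]=FC: INVALID lead byte (not 0xxx/110x/1110/11110)

Answer: 9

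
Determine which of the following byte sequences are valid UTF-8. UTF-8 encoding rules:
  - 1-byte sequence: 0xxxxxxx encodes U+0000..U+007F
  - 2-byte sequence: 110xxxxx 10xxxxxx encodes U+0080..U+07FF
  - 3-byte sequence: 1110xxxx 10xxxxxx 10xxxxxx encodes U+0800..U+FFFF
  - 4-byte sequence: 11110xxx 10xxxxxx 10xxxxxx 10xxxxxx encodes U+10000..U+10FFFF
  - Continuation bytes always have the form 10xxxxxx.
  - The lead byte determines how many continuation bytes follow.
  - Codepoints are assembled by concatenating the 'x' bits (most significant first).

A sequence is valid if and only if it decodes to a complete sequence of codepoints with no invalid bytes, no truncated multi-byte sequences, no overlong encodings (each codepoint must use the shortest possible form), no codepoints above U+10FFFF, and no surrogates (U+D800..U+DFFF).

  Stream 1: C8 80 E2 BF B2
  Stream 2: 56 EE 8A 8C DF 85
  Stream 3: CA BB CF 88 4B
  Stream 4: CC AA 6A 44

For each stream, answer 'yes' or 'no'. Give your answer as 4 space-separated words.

Answer: yes yes yes yes

Derivation:
Stream 1: decodes cleanly. VALID
Stream 2: decodes cleanly. VALID
Stream 3: decodes cleanly. VALID
Stream 4: decodes cleanly. VALID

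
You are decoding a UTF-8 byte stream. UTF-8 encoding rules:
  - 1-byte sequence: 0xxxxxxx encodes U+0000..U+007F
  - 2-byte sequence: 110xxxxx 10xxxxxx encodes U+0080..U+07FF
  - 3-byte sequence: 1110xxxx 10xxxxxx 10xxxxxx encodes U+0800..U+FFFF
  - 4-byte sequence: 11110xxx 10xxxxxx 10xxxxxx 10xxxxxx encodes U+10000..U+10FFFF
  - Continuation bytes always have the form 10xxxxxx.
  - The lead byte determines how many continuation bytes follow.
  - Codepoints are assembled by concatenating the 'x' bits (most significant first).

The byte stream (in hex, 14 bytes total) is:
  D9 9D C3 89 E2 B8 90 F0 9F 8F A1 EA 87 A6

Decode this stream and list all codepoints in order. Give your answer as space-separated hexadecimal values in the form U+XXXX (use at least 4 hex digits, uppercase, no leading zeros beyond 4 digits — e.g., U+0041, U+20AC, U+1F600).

Answer: U+065D U+00C9 U+2E10 U+1F3E1 U+A1E6

Derivation:
Byte[0]=D9: 2-byte lead, need 1 cont bytes. acc=0x19
Byte[1]=9D: continuation. acc=(acc<<6)|0x1D=0x65D
Completed: cp=U+065D (starts at byte 0)
Byte[2]=C3: 2-byte lead, need 1 cont bytes. acc=0x3
Byte[3]=89: continuation. acc=(acc<<6)|0x09=0xC9
Completed: cp=U+00C9 (starts at byte 2)
Byte[4]=E2: 3-byte lead, need 2 cont bytes. acc=0x2
Byte[5]=B8: continuation. acc=(acc<<6)|0x38=0xB8
Byte[6]=90: continuation. acc=(acc<<6)|0x10=0x2E10
Completed: cp=U+2E10 (starts at byte 4)
Byte[7]=F0: 4-byte lead, need 3 cont bytes. acc=0x0
Byte[8]=9F: continuation. acc=(acc<<6)|0x1F=0x1F
Byte[9]=8F: continuation. acc=(acc<<6)|0x0F=0x7CF
Byte[10]=A1: continuation. acc=(acc<<6)|0x21=0x1F3E1
Completed: cp=U+1F3E1 (starts at byte 7)
Byte[11]=EA: 3-byte lead, need 2 cont bytes. acc=0xA
Byte[12]=87: continuation. acc=(acc<<6)|0x07=0x287
Byte[13]=A6: continuation. acc=(acc<<6)|0x26=0xA1E6
Completed: cp=U+A1E6 (starts at byte 11)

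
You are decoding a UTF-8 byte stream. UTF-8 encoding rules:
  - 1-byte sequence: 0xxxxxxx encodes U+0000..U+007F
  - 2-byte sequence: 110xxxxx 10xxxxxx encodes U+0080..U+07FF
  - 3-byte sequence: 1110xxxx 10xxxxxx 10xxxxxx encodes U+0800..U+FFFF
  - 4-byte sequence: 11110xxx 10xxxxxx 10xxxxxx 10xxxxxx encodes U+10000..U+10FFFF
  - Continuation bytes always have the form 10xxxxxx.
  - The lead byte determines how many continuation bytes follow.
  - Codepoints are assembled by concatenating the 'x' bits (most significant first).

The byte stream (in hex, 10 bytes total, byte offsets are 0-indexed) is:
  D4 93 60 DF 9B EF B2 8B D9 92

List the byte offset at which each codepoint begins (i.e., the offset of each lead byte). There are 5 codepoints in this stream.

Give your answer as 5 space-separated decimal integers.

Answer: 0 2 3 5 8

Derivation:
Byte[0]=D4: 2-byte lead, need 1 cont bytes. acc=0x14
Byte[1]=93: continuation. acc=(acc<<6)|0x13=0x513
Completed: cp=U+0513 (starts at byte 0)
Byte[2]=60: 1-byte ASCII. cp=U+0060
Byte[3]=DF: 2-byte lead, need 1 cont bytes. acc=0x1F
Byte[4]=9B: continuation. acc=(acc<<6)|0x1B=0x7DB
Completed: cp=U+07DB (starts at byte 3)
Byte[5]=EF: 3-byte lead, need 2 cont bytes. acc=0xF
Byte[6]=B2: continuation. acc=(acc<<6)|0x32=0x3F2
Byte[7]=8B: continuation. acc=(acc<<6)|0x0B=0xFC8B
Completed: cp=U+FC8B (starts at byte 5)
Byte[8]=D9: 2-byte lead, need 1 cont bytes. acc=0x19
Byte[9]=92: continuation. acc=(acc<<6)|0x12=0x652
Completed: cp=U+0652 (starts at byte 8)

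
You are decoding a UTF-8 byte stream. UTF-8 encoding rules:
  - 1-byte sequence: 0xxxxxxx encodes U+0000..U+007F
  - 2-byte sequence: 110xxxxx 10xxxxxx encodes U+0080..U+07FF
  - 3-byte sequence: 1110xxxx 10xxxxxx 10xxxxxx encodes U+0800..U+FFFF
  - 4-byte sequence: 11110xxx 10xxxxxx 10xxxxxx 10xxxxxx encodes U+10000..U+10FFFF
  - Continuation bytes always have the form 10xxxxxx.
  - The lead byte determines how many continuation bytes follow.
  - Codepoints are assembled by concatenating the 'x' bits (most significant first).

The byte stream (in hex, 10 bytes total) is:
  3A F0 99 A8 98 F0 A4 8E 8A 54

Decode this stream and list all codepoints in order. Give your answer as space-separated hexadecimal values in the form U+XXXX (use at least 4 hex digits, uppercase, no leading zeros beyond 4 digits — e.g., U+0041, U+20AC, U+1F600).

Byte[0]=3A: 1-byte ASCII. cp=U+003A
Byte[1]=F0: 4-byte lead, need 3 cont bytes. acc=0x0
Byte[2]=99: continuation. acc=(acc<<6)|0x19=0x19
Byte[3]=A8: continuation. acc=(acc<<6)|0x28=0x668
Byte[4]=98: continuation. acc=(acc<<6)|0x18=0x19A18
Completed: cp=U+19A18 (starts at byte 1)
Byte[5]=F0: 4-byte lead, need 3 cont bytes. acc=0x0
Byte[6]=A4: continuation. acc=(acc<<6)|0x24=0x24
Byte[7]=8E: continuation. acc=(acc<<6)|0x0E=0x90E
Byte[8]=8A: continuation. acc=(acc<<6)|0x0A=0x2438A
Completed: cp=U+2438A (starts at byte 5)
Byte[9]=54: 1-byte ASCII. cp=U+0054

Answer: U+003A U+19A18 U+2438A U+0054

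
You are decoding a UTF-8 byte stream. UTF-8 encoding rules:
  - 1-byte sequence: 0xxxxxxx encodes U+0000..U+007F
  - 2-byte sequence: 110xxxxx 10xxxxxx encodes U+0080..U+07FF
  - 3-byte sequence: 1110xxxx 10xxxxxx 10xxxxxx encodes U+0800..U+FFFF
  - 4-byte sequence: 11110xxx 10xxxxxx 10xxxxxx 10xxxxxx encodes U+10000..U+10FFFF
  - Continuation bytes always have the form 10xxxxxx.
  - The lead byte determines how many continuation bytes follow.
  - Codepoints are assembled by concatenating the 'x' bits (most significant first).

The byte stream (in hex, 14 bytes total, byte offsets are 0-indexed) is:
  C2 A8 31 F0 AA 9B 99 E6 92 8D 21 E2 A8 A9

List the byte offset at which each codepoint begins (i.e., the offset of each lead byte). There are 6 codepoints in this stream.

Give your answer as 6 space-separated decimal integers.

Answer: 0 2 3 7 10 11

Derivation:
Byte[0]=C2: 2-byte lead, need 1 cont bytes. acc=0x2
Byte[1]=A8: continuation. acc=(acc<<6)|0x28=0xA8
Completed: cp=U+00A8 (starts at byte 0)
Byte[2]=31: 1-byte ASCII. cp=U+0031
Byte[3]=F0: 4-byte lead, need 3 cont bytes. acc=0x0
Byte[4]=AA: continuation. acc=(acc<<6)|0x2A=0x2A
Byte[5]=9B: continuation. acc=(acc<<6)|0x1B=0xA9B
Byte[6]=99: continuation. acc=(acc<<6)|0x19=0x2A6D9
Completed: cp=U+2A6D9 (starts at byte 3)
Byte[7]=E6: 3-byte lead, need 2 cont bytes. acc=0x6
Byte[8]=92: continuation. acc=(acc<<6)|0x12=0x192
Byte[9]=8D: continuation. acc=(acc<<6)|0x0D=0x648D
Completed: cp=U+648D (starts at byte 7)
Byte[10]=21: 1-byte ASCII. cp=U+0021
Byte[11]=E2: 3-byte lead, need 2 cont bytes. acc=0x2
Byte[12]=A8: continuation. acc=(acc<<6)|0x28=0xA8
Byte[13]=A9: continuation. acc=(acc<<6)|0x29=0x2A29
Completed: cp=U+2A29 (starts at byte 11)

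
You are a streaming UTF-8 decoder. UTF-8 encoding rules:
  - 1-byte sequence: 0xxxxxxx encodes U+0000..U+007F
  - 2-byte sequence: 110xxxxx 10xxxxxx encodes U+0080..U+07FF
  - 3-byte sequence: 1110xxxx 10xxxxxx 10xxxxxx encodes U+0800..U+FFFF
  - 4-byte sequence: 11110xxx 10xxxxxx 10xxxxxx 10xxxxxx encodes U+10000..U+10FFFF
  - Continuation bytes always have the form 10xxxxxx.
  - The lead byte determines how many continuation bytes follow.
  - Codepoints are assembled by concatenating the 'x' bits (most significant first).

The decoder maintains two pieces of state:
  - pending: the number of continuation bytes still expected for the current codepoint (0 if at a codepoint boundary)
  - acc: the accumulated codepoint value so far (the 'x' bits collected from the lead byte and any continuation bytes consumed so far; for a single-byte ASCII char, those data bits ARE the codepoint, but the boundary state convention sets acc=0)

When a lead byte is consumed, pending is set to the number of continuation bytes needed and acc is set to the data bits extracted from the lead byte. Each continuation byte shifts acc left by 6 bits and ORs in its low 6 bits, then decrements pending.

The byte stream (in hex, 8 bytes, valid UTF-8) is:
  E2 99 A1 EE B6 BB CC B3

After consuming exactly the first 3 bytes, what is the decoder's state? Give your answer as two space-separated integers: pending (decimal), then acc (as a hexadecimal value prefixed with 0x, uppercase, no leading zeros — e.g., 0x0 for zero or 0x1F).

Answer: 0 0x2661

Derivation:
Byte[0]=E2: 3-byte lead. pending=2, acc=0x2
Byte[1]=99: continuation. acc=(acc<<6)|0x19=0x99, pending=1
Byte[2]=A1: continuation. acc=(acc<<6)|0x21=0x2661, pending=0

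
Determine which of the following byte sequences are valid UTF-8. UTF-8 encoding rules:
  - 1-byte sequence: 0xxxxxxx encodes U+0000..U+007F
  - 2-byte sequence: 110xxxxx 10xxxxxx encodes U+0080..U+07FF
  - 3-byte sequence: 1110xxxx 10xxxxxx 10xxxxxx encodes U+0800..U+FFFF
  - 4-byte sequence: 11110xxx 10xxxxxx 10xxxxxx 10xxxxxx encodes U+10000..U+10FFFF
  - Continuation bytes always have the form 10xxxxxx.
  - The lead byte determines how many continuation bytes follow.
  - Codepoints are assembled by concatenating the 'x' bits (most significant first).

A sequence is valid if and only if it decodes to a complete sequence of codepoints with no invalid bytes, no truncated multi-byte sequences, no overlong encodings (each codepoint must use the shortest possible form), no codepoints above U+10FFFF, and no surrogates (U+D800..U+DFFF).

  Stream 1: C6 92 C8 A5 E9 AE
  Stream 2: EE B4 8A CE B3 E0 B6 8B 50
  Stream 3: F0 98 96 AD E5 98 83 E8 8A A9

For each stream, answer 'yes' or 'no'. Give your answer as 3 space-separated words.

Answer: no yes yes

Derivation:
Stream 1: error at byte offset 6. INVALID
Stream 2: decodes cleanly. VALID
Stream 3: decodes cleanly. VALID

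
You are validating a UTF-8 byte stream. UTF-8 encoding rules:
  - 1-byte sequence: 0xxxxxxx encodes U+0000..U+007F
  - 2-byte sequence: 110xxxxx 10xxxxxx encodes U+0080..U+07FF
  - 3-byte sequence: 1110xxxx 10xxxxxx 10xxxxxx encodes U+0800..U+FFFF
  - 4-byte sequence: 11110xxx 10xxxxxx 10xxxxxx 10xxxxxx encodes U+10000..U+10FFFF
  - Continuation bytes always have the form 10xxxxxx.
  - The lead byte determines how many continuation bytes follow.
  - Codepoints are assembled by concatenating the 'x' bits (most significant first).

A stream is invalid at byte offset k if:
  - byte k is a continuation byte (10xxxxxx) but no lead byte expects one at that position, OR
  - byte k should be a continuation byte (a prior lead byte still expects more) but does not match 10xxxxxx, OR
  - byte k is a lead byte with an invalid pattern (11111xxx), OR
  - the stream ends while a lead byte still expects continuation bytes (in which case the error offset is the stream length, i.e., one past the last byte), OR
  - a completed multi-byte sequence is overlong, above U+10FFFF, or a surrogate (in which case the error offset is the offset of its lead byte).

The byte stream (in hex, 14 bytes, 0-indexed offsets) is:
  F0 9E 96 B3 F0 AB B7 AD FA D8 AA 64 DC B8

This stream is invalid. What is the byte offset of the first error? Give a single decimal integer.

Byte[0]=F0: 4-byte lead, need 3 cont bytes. acc=0x0
Byte[1]=9E: continuation. acc=(acc<<6)|0x1E=0x1E
Byte[2]=96: continuation. acc=(acc<<6)|0x16=0x796
Byte[3]=B3: continuation. acc=(acc<<6)|0x33=0x1E5B3
Completed: cp=U+1E5B3 (starts at byte 0)
Byte[4]=F0: 4-byte lead, need 3 cont bytes. acc=0x0
Byte[5]=AB: continuation. acc=(acc<<6)|0x2B=0x2B
Byte[6]=B7: continuation. acc=(acc<<6)|0x37=0xAF7
Byte[7]=AD: continuation. acc=(acc<<6)|0x2D=0x2BDED
Completed: cp=U+2BDED (starts at byte 4)
Byte[8]=FA: INVALID lead byte (not 0xxx/110x/1110/11110)

Answer: 8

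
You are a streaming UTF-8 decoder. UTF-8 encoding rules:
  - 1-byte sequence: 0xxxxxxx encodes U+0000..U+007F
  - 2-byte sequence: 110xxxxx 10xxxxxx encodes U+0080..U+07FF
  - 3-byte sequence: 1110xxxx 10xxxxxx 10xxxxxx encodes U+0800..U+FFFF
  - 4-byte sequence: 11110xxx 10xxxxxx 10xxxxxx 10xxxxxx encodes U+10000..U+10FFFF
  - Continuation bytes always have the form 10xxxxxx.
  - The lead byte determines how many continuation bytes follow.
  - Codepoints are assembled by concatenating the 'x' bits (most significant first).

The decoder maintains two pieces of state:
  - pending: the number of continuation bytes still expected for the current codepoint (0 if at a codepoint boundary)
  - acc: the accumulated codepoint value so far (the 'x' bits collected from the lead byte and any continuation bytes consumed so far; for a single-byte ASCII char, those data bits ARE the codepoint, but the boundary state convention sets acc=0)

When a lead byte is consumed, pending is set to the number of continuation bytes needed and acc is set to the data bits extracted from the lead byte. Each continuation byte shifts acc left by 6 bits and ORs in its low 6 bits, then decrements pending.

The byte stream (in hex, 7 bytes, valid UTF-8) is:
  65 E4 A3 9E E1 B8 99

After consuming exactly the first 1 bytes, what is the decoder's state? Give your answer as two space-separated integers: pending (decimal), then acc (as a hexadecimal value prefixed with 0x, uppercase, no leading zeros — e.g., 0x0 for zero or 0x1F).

Answer: 0 0x0

Derivation:
Byte[0]=65: 1-byte. pending=0, acc=0x0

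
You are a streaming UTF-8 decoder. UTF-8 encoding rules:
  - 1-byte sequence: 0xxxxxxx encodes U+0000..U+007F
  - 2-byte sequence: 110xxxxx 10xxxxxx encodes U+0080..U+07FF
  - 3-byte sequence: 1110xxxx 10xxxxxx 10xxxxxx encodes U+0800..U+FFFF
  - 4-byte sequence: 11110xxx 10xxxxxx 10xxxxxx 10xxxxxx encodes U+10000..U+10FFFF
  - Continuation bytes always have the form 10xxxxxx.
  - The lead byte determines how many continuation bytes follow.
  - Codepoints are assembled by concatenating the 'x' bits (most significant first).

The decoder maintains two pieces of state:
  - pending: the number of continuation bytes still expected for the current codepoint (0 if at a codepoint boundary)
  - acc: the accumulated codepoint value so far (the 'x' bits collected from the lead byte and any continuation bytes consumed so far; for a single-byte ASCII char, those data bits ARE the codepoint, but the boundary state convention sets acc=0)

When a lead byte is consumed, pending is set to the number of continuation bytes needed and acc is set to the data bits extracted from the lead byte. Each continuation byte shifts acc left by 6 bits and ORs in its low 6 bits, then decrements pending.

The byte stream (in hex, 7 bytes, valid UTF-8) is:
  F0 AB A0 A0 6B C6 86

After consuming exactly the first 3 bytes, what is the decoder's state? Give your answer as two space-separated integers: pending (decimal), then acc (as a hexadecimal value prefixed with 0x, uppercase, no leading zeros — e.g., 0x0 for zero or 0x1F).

Answer: 1 0xAE0

Derivation:
Byte[0]=F0: 4-byte lead. pending=3, acc=0x0
Byte[1]=AB: continuation. acc=(acc<<6)|0x2B=0x2B, pending=2
Byte[2]=A0: continuation. acc=(acc<<6)|0x20=0xAE0, pending=1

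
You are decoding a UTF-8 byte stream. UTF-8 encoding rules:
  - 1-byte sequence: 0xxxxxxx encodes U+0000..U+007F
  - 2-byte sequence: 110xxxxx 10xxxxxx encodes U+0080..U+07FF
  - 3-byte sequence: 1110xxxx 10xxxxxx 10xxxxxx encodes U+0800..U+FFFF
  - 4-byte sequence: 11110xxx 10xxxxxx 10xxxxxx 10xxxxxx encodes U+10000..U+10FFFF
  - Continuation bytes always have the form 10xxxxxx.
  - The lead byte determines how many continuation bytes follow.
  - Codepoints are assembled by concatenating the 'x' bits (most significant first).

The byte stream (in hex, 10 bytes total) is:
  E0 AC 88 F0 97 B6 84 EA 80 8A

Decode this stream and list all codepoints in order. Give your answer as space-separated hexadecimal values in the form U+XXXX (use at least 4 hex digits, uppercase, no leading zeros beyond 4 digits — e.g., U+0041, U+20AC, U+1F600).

Answer: U+0B08 U+17D84 U+A00A

Derivation:
Byte[0]=E0: 3-byte lead, need 2 cont bytes. acc=0x0
Byte[1]=AC: continuation. acc=(acc<<6)|0x2C=0x2C
Byte[2]=88: continuation. acc=(acc<<6)|0x08=0xB08
Completed: cp=U+0B08 (starts at byte 0)
Byte[3]=F0: 4-byte lead, need 3 cont bytes. acc=0x0
Byte[4]=97: continuation. acc=(acc<<6)|0x17=0x17
Byte[5]=B6: continuation. acc=(acc<<6)|0x36=0x5F6
Byte[6]=84: continuation. acc=(acc<<6)|0x04=0x17D84
Completed: cp=U+17D84 (starts at byte 3)
Byte[7]=EA: 3-byte lead, need 2 cont bytes. acc=0xA
Byte[8]=80: continuation. acc=(acc<<6)|0x00=0x280
Byte[9]=8A: continuation. acc=(acc<<6)|0x0A=0xA00A
Completed: cp=U+A00A (starts at byte 7)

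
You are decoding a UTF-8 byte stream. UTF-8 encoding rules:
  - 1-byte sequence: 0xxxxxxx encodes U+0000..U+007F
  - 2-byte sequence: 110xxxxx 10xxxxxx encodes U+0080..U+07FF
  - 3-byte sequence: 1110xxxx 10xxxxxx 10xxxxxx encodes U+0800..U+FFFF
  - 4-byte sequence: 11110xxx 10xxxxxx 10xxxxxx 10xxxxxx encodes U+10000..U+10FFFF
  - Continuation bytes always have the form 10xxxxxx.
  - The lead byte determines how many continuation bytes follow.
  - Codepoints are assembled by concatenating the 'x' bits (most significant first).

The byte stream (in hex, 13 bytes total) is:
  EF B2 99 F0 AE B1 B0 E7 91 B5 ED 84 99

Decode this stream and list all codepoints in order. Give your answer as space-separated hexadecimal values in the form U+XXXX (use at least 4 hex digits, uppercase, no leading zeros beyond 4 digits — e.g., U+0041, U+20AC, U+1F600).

Byte[0]=EF: 3-byte lead, need 2 cont bytes. acc=0xF
Byte[1]=B2: continuation. acc=(acc<<6)|0x32=0x3F2
Byte[2]=99: continuation. acc=(acc<<6)|0x19=0xFC99
Completed: cp=U+FC99 (starts at byte 0)
Byte[3]=F0: 4-byte lead, need 3 cont bytes. acc=0x0
Byte[4]=AE: continuation. acc=(acc<<6)|0x2E=0x2E
Byte[5]=B1: continuation. acc=(acc<<6)|0x31=0xBB1
Byte[6]=B0: continuation. acc=(acc<<6)|0x30=0x2EC70
Completed: cp=U+2EC70 (starts at byte 3)
Byte[7]=E7: 3-byte lead, need 2 cont bytes. acc=0x7
Byte[8]=91: continuation. acc=(acc<<6)|0x11=0x1D1
Byte[9]=B5: continuation. acc=(acc<<6)|0x35=0x7475
Completed: cp=U+7475 (starts at byte 7)
Byte[10]=ED: 3-byte lead, need 2 cont bytes. acc=0xD
Byte[11]=84: continuation. acc=(acc<<6)|0x04=0x344
Byte[12]=99: continuation. acc=(acc<<6)|0x19=0xD119
Completed: cp=U+D119 (starts at byte 10)

Answer: U+FC99 U+2EC70 U+7475 U+D119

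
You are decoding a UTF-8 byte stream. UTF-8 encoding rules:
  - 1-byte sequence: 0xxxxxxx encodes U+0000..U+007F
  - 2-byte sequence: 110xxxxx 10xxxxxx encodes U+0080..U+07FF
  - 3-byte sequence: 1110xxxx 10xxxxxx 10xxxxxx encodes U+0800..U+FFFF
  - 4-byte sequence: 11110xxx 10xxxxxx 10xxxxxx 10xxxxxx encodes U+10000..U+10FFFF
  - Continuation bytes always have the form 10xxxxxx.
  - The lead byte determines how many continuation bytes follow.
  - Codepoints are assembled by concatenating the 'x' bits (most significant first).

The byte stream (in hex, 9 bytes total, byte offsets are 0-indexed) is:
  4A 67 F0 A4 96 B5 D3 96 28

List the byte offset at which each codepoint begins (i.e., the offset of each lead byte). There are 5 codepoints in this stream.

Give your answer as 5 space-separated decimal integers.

Byte[0]=4A: 1-byte ASCII. cp=U+004A
Byte[1]=67: 1-byte ASCII. cp=U+0067
Byte[2]=F0: 4-byte lead, need 3 cont bytes. acc=0x0
Byte[3]=A4: continuation. acc=(acc<<6)|0x24=0x24
Byte[4]=96: continuation. acc=(acc<<6)|0x16=0x916
Byte[5]=B5: continuation. acc=(acc<<6)|0x35=0x245B5
Completed: cp=U+245B5 (starts at byte 2)
Byte[6]=D3: 2-byte lead, need 1 cont bytes. acc=0x13
Byte[7]=96: continuation. acc=(acc<<6)|0x16=0x4D6
Completed: cp=U+04D6 (starts at byte 6)
Byte[8]=28: 1-byte ASCII. cp=U+0028

Answer: 0 1 2 6 8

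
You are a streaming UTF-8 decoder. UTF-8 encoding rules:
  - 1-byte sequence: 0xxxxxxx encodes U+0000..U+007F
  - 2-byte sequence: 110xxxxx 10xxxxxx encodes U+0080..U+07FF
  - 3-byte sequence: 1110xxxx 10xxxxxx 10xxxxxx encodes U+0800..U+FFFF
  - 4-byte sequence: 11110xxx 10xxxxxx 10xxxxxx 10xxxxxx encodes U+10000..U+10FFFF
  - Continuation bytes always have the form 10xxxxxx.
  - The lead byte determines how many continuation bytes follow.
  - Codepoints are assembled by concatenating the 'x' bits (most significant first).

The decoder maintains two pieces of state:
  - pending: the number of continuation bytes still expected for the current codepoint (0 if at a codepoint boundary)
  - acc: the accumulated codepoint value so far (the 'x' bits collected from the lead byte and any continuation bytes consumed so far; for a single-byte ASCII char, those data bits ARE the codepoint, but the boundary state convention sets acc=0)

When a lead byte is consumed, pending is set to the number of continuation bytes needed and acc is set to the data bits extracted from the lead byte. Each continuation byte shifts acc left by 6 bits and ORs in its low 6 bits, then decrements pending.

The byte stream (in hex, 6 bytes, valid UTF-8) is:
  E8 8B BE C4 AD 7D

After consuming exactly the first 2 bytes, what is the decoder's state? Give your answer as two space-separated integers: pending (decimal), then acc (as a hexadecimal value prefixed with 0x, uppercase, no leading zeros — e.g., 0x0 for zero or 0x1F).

Byte[0]=E8: 3-byte lead. pending=2, acc=0x8
Byte[1]=8B: continuation. acc=(acc<<6)|0x0B=0x20B, pending=1

Answer: 1 0x20B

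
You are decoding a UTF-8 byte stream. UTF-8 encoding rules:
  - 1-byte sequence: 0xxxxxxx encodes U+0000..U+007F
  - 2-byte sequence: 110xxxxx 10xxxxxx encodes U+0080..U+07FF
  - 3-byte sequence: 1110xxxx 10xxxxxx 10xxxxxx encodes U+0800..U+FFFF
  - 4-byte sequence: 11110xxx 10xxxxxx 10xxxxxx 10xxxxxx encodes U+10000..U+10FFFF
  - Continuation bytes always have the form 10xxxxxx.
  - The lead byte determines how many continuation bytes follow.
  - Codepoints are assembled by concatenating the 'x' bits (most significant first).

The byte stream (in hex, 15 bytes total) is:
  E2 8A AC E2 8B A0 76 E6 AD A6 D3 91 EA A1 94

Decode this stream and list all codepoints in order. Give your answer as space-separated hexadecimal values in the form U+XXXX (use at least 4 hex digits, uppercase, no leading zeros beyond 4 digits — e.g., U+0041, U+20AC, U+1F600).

Byte[0]=E2: 3-byte lead, need 2 cont bytes. acc=0x2
Byte[1]=8A: continuation. acc=(acc<<6)|0x0A=0x8A
Byte[2]=AC: continuation. acc=(acc<<6)|0x2C=0x22AC
Completed: cp=U+22AC (starts at byte 0)
Byte[3]=E2: 3-byte lead, need 2 cont bytes. acc=0x2
Byte[4]=8B: continuation. acc=(acc<<6)|0x0B=0x8B
Byte[5]=A0: continuation. acc=(acc<<6)|0x20=0x22E0
Completed: cp=U+22E0 (starts at byte 3)
Byte[6]=76: 1-byte ASCII. cp=U+0076
Byte[7]=E6: 3-byte lead, need 2 cont bytes. acc=0x6
Byte[8]=AD: continuation. acc=(acc<<6)|0x2D=0x1AD
Byte[9]=A6: continuation. acc=(acc<<6)|0x26=0x6B66
Completed: cp=U+6B66 (starts at byte 7)
Byte[10]=D3: 2-byte lead, need 1 cont bytes. acc=0x13
Byte[11]=91: continuation. acc=(acc<<6)|0x11=0x4D1
Completed: cp=U+04D1 (starts at byte 10)
Byte[12]=EA: 3-byte lead, need 2 cont bytes. acc=0xA
Byte[13]=A1: continuation. acc=(acc<<6)|0x21=0x2A1
Byte[14]=94: continuation. acc=(acc<<6)|0x14=0xA854
Completed: cp=U+A854 (starts at byte 12)

Answer: U+22AC U+22E0 U+0076 U+6B66 U+04D1 U+A854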